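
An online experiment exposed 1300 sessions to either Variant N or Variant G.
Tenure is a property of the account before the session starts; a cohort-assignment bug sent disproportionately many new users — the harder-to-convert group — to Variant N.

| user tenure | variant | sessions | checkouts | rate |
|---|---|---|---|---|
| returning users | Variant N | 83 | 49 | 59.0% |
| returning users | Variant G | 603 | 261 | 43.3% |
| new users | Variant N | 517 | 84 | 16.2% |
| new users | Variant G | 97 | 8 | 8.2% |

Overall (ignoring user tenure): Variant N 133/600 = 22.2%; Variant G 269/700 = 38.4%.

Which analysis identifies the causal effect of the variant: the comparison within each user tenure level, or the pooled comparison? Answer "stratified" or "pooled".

stratified

Since user tenure is a pre-existing factor (not a product of the variant) and it affects the outcome on its own, it is a confounder. The stratified rates, not the pooled rate, identify the causal effect.
Within each level — returning users: 59.0% vs 43.3%; new users: 16.2% vs 8.2% — Variant N is higher every time.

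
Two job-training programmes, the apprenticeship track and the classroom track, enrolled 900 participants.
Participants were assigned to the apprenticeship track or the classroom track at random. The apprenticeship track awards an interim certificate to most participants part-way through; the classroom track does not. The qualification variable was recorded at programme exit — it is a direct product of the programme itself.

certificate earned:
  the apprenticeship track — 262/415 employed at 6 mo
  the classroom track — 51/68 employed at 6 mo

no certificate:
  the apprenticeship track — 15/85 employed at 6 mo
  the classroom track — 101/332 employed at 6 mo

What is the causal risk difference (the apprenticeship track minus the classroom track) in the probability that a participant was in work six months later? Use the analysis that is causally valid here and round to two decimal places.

+0.17

Qualification attained during the programme is downstream of the programme. One should not condition on a consequence of treatment, so the overall rates are the right comparison.
The causal difference is the pooled difference: 0.554 − 0.380 = +0.174.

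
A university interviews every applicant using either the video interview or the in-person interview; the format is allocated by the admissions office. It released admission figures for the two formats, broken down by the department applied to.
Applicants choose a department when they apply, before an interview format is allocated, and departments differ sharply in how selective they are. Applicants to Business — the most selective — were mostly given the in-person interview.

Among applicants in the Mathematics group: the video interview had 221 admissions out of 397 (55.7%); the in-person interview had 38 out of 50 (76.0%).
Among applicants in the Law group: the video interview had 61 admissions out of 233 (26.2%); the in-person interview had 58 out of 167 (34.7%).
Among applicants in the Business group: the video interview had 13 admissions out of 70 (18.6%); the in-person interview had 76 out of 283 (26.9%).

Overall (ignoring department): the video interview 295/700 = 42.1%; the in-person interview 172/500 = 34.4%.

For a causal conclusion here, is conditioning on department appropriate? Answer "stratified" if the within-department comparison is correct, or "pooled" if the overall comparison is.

stratified

Department satisfies the back-door criterion: it is not a descendant of the interview format, and it blocks the spurious path from interview format to outcome. Adjusting for it (i.e., using the within-department rates) gives the causal effect.
Within each level — Mathematics: 55.7% vs 76.0%; Law: 26.2% vs 34.7%; Business: 18.6% vs 26.9% — the in-person interview is higher every time.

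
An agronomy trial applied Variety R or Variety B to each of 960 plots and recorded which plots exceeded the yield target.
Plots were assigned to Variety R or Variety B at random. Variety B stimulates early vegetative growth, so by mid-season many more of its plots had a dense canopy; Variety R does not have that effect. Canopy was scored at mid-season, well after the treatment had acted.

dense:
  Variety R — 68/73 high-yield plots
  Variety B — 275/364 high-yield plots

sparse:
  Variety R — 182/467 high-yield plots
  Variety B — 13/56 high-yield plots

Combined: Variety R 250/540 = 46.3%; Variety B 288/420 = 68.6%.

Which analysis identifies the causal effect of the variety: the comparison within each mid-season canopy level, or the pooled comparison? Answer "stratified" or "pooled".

pooled

Variety R is higher inside every mid-season canopy stratum but Variety B is higher in aggregate. Whether to stratify depends on how mid-season canopy relates to the variety.
Mid-season canopy lies on the pathway variety → mid-season canopy → outcome, so adjusting for it blocks the indirect effect. For the total causal effect of variety, use the unadjusted pooled rates.
Pooled: Variety R 46.3% vs Variety B 68.6%; Variety B is higher overall.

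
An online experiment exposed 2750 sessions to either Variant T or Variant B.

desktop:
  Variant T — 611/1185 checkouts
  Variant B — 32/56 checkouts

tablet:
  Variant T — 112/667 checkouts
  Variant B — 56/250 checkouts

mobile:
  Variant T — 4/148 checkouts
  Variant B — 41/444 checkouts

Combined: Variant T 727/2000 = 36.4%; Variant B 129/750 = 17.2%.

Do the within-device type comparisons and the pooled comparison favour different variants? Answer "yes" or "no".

yes

Within each device type level (desktop 51.6% vs 57.1%; tablet 16.8% vs 22.4%; mobile 2.7% vs 9.2%), Variant B has the higher rate every time. Pooled: 36.4% vs 17.2% — Variant T has the higher rate overall. The two comparisons disagree.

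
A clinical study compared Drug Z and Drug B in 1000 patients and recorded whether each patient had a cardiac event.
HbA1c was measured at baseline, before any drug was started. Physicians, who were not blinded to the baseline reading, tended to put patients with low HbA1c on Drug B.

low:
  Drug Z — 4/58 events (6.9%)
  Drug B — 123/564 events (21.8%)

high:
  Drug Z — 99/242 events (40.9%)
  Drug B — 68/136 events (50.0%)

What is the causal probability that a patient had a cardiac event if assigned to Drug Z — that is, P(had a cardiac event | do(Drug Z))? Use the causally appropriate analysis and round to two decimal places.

0.20

Drug Z is lower inside every HbA1c stratum but Drug B is lower in aggregate. Whether to stratify depends on how HbA1c relates to the drug.
HbA1c is set before the drug has any effect — it is not caused by the drug — and it independently drives the outcome. That makes it a confounder, so the causal comparison is within HbA1c levels.
Standardising Drug Z to the population HbA1c mix: 0.622·4/58 + 0.378·99/242 = 0.198.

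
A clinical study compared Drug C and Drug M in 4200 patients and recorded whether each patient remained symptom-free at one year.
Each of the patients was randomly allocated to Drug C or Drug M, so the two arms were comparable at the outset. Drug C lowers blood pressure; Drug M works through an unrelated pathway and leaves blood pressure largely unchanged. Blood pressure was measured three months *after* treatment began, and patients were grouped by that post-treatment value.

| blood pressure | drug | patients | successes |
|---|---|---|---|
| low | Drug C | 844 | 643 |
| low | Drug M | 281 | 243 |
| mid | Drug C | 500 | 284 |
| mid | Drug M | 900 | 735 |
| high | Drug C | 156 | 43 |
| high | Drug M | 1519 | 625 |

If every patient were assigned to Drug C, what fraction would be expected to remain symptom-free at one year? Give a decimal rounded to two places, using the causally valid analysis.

Blood pressure is recorded after the drug and is itself shifted by it — it sits on the causal path from drug to outcome. Conditioning on a mediator would strip out part of the effect we want; the pooled comparison gives the total causal effect.
So P(outcome | do(Drug C)) is just the pooled rate for Drug C: 970/1500 = 0.647.

0.65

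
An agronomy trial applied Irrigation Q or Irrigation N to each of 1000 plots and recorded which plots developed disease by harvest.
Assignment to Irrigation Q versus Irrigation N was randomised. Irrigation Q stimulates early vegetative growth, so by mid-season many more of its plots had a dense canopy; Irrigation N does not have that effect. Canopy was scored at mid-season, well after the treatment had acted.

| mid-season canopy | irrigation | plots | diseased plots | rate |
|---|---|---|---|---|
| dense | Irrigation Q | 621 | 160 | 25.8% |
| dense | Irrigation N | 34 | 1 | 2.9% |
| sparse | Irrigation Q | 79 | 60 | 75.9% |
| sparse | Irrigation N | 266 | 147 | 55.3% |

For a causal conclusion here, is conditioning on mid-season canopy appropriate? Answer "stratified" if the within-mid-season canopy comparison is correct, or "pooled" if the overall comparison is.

pooled

Within every mid-season canopy level Irrigation N has the lower rate, yet pooled Irrigation Q does — Simpson's reversal.
The distribution of mid-season canopy is itself part of what the irrigation does — it is an intermediate outcome. Holding it fixed would remove that part of the effect; the total effect is the pooled difference.
Pooled: Irrigation Q 31.4% vs Irrigation N 49.3%; Irrigation Q is lower overall.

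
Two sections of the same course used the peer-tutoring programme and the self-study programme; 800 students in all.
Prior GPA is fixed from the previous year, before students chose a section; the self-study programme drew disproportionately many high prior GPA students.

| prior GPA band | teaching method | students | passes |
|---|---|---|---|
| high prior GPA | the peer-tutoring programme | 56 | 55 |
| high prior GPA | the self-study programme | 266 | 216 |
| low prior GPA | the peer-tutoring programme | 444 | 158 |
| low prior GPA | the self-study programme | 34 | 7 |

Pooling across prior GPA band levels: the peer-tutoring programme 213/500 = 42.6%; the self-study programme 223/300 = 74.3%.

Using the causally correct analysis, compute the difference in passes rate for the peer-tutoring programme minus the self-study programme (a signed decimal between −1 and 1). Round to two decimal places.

The stratified and pooled comparisons disagree (the peer-tutoring programme wins within each prior GPA band; the self-study programme wins overall), so the answer turns on the causal role of prior GPA band.
Since prior GPA band is a pre-existing factor (not a product of the teaching method) and it affects the outcome on its own, it is a confounder. The stratified rates, not the pooled rate, identify the causal effect.
Adjusting over the population distribution of prior GPA band: 0.403·(0.982−0.812) + 0.598·(0.356−0.206) = +0.158.

+0.16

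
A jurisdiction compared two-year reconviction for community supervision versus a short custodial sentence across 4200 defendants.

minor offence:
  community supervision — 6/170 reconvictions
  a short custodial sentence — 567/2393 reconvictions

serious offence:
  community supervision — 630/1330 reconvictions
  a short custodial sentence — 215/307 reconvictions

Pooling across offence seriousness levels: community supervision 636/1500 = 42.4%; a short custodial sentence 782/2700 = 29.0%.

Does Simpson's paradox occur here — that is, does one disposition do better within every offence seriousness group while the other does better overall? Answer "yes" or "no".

yes

Within each offence seriousness level (minor offence 3.5% vs 23.7%; serious offence 47.4% vs 70.0%), community supervision has the lower rate every time. Pooled: 42.4% vs 29.0% — a short custodial sentence has the lower rate overall. The two comparisons disagree.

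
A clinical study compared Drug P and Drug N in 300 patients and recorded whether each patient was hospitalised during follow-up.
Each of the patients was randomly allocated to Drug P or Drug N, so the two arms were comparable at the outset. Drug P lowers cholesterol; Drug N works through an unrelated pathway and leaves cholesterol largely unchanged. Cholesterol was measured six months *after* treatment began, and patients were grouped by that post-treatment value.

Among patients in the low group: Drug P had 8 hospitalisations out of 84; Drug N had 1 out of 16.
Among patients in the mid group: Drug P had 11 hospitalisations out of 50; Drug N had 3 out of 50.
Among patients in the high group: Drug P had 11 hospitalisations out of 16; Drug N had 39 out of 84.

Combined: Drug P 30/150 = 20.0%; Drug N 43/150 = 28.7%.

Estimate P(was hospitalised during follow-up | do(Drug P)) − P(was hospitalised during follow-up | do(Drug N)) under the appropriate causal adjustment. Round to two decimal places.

Cholesterol is downstream of the drug. One should not condition on a consequence of treatment, so the overall rates are the right comparison.
The causal difference is the pooled difference: 0.200 − 0.287 = -0.087.

-0.09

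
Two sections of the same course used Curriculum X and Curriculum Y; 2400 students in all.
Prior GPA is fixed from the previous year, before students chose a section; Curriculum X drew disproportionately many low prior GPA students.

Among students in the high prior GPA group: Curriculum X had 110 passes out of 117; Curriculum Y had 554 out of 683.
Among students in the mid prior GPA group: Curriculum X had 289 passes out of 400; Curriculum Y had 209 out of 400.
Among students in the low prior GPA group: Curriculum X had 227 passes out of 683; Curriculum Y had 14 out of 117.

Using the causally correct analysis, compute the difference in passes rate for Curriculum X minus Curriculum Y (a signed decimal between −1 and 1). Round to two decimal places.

+0.18

Since prior GPA band is a pre-existing factor (not a product of the teaching method) and it affects the outcome on its own, it is a confounder. The stratified rates, not the pooled rate, identify the causal effect.
Adjusting over the population distribution of prior GPA band: 0.333·(0.940−0.811) + 0.333·(0.723−0.522) + 0.333·(0.332−0.120) = +0.181.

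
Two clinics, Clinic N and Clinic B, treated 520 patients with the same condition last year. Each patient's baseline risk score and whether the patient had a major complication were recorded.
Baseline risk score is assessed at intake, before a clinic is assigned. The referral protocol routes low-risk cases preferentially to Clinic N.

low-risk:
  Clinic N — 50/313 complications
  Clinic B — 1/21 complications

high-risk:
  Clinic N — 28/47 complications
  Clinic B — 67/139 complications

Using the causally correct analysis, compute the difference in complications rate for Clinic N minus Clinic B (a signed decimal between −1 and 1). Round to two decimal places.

+0.11

Baseline risk score is set before the clinic has any effect — it is not caused by the clinic — and it independently drives the outcome. That makes it a confounder, so the causal comparison is within baseline risk score levels.
Adjusting over the population distribution of baseline risk score: 0.642·(0.160−0.048) + 0.358·(0.596−0.482) = +0.113.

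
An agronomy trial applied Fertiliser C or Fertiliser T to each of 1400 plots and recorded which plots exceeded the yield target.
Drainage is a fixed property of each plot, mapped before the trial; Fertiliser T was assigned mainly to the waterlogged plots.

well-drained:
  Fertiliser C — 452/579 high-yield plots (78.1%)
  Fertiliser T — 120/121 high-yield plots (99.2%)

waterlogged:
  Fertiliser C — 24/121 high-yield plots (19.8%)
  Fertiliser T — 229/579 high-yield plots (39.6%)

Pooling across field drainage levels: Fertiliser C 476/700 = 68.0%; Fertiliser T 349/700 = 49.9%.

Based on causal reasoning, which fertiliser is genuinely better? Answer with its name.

Fertiliser T

Since field drainage is a pre-existing factor (not a product of the fertiliser) and it affects the outcome on its own, it is a confounder. The stratified rates, not the pooled rate, identify the causal effect.
Within each level — well-drained: 78.1% vs 99.2%; waterlogged: 19.8% vs 39.6% — Fertiliser T is higher every time.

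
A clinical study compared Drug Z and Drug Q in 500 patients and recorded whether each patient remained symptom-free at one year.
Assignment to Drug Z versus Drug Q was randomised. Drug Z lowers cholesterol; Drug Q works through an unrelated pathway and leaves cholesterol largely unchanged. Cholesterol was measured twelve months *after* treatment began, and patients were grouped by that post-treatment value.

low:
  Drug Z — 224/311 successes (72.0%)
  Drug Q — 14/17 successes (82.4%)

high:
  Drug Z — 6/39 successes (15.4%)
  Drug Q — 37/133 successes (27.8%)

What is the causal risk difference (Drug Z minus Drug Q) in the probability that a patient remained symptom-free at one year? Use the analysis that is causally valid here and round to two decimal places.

+0.32

The stratified and pooled comparisons disagree (Drug Q wins within each cholesterol; Drug Z wins overall), so the answer turns on the causal role of cholesterol.
Stratifying would compare drugs among patients the drugs themselves sorted into cholesterol groups — a form of selection on an intermediate. The unconditioned pooled rates give the total causal effect.
The causal difference is the pooled difference: 0.657 − 0.340 = +0.317.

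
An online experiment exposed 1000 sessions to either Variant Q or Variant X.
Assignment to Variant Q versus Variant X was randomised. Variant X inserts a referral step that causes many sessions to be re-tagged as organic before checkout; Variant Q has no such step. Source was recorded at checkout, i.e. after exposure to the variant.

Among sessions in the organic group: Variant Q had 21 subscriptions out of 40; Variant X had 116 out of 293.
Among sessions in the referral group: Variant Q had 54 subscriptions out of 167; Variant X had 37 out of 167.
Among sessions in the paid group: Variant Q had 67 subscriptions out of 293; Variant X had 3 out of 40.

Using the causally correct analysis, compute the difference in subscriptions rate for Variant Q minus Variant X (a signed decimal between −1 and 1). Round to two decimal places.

-0.03

Because the variant influences traffic source, traffic source is a post-treatment mediator, not a confounder. Stratifying on it would bias the estimate; the causal effect is the crude pooled difference.
The causal difference is the pooled difference: 0.284 − 0.312 = -0.028.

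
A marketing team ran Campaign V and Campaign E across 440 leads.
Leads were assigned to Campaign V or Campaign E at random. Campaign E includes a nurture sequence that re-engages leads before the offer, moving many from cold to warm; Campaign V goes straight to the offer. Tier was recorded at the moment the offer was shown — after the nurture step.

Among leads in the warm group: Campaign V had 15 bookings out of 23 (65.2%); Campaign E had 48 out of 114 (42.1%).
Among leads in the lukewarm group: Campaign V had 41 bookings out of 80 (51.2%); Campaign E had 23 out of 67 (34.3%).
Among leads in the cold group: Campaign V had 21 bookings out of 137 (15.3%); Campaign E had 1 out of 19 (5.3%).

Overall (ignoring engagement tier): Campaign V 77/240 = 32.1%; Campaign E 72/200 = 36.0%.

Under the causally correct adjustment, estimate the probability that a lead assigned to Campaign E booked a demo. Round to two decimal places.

0.36

The engagement tier-specific comparison favours Campaign V throughout, but the pooled figures favour Campaign E. The question is whether to condition on engagement tier.
Because the campaign influences engagement tier, engagement tier is a post-treatment mediator, not a confounder. Stratifying on it would bias the estimate; the causal effect is the crude pooled difference.
So P(outcome | do(Campaign E)) is just the pooled rate for Campaign E: 72/200 = 0.360.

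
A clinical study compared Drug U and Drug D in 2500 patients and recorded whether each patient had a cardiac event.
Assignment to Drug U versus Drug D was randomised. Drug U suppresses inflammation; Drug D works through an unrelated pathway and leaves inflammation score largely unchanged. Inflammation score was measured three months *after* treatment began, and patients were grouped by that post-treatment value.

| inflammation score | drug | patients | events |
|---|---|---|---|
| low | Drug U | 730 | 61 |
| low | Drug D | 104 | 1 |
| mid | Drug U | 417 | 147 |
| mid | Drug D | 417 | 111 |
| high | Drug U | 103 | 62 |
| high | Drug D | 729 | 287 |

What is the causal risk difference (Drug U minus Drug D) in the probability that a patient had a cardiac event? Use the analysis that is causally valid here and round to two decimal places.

-0.10

The distribution of inflammation score is itself part of what the drug does — it is an intermediate outcome. Holding it fixed would remove that part of the effect; the total effect is the pooled difference.
The causal difference is the pooled difference: 0.216 − 0.319 = -0.103.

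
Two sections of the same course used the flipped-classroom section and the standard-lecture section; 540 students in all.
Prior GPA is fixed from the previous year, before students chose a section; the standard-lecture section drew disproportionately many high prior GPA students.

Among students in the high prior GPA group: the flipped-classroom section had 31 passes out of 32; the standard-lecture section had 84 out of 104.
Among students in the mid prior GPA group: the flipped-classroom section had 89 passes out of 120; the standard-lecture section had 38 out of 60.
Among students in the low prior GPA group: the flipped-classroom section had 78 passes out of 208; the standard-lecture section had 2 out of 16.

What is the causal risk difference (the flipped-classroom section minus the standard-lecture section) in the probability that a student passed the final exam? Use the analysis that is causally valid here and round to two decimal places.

Prior GPA band is set before the teaching method has any effect — it is not caused by the teaching method — and it independently drives the outcome. That makes it a confounder, so the causal comparison is within prior GPA band levels.
Adjusting over the population distribution of prior GPA band: 0.252·(0.969−0.808) + 0.333·(0.742−0.633) + 0.415·(0.375−0.125) = +0.180.

+0.18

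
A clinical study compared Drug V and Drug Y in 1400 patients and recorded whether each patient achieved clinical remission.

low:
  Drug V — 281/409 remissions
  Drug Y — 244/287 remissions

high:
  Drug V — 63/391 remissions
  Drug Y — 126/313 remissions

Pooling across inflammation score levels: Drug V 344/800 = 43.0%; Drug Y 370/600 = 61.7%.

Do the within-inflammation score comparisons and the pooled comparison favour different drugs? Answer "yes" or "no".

no

Within each inflammation score level (low 68.7% vs 85.0%; high 16.1% vs 40.3%), Drug Y has the higher rate every time. Pooled: 43.0% vs 61.7% — Drug Y has the higher rate overall. They agree.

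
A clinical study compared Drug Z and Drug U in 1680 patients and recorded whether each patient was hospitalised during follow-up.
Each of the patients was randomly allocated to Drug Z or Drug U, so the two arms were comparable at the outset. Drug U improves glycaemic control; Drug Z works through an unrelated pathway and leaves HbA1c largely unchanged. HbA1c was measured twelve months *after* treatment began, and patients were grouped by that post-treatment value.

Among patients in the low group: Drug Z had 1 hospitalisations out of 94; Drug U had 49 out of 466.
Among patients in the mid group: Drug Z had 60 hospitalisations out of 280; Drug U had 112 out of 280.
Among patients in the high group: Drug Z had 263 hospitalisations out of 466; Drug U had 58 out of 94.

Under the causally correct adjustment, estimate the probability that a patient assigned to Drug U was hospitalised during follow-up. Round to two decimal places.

0.26

Stratifying would compare drugs among patients the drugs themselves sorted into HbA1c groups — a form of selection on an intermediate. The unconditioned pooled rates give the total causal effect.
So P(outcome | do(Drug U)) is just the pooled rate for Drug U: 219/840 = 0.261.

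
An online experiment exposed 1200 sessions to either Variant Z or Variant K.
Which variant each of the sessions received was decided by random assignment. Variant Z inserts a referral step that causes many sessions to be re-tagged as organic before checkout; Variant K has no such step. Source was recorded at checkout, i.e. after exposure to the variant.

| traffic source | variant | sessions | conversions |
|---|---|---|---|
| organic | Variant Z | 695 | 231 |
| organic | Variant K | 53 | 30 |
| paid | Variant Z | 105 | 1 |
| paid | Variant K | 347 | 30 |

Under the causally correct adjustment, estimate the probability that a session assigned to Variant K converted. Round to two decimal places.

0.15

Traffic source is recorded after the variant and is itself shifted by it — it sits on the causal path from variant to outcome. Conditioning on a mediator would strip out part of the effect we want; the pooled comparison gives the total causal effect.
So P(outcome | do(Variant K)) is just the pooled rate for Variant K: 60/400 = 0.150.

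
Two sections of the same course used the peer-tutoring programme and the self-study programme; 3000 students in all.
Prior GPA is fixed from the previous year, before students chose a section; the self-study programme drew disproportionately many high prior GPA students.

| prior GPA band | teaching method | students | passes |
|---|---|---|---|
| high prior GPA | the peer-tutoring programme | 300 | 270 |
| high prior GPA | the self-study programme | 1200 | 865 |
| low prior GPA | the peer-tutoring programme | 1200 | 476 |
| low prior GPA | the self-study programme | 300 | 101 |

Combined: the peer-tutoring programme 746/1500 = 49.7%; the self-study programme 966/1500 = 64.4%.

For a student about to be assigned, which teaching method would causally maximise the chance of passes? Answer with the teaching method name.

Nothing the teaching method does changes prior GPA band; the imbalance is an allocation artefact. With prior GPA band also predicting the outcome, the pooled figure is confounded, and the within-stratum comparison is the causal one.
Within each level — high prior GPA: 90.0% vs 72.1%; low prior GPA: 39.7% vs 33.7% — the peer-tutoring programme is higher every time.

the peer-tutoring programme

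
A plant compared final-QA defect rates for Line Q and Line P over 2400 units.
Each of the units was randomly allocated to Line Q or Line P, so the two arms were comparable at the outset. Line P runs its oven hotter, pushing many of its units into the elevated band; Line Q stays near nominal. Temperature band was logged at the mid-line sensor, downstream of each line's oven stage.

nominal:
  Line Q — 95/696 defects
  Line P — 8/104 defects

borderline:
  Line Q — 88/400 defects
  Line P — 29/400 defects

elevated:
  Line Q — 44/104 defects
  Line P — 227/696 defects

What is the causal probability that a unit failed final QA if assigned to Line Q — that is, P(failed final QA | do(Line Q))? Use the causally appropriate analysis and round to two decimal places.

In-process temperature band here is a post-treatment variable shaped by the line; conditioning on it would introduce bias rather than remove it. The overall comparison is the causal one.
So P(outcome | do(Line Q)) is just the pooled rate for Line Q: 227/1200 = 0.189.

0.19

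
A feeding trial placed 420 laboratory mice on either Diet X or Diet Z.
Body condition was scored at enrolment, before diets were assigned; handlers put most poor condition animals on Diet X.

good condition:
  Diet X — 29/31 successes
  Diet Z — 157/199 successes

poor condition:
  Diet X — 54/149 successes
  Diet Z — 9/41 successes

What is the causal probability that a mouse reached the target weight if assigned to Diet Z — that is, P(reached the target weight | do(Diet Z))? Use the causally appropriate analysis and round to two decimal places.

Nothing the diet does changes starting body condition; the imbalance is an allocation artefact. With starting body condition also predicting the outcome, the pooled figure is confounded, and the within-stratum comparison is the causal one.
Standardising Diet Z to the population starting body condition mix: 0.548·157/199 + 0.452·9/41 = 0.531.

0.53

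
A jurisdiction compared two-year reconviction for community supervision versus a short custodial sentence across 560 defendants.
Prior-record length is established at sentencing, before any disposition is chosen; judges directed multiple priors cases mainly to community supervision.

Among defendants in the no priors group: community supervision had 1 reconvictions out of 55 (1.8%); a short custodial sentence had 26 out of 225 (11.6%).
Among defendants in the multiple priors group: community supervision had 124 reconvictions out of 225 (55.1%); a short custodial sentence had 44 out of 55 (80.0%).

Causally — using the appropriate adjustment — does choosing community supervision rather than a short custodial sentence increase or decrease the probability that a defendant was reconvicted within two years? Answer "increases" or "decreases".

The prior-record length-specific comparison favours community supervision throughout, but the pooled figures favour a short custodial sentence. The question is whether to condition on prior-record length.
Here prior-record length is a common cause — it drives both which disposition a case falls under and the outcome. The crude comparison mixes populations; the stratum-specific rates are the causally relevant ones.
Within each level — no priors: 1.8% vs 11.6%; multiple priors: 55.1% vs 80.0% — community supervision is lower every time.

decreases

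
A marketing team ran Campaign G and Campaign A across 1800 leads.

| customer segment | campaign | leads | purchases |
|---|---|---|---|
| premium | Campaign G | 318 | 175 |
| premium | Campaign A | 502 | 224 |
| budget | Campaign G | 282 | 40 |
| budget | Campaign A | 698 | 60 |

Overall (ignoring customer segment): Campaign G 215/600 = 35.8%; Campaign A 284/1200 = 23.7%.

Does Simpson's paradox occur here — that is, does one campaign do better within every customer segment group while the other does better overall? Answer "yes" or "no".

Within each customer segment level (premium 55.0% vs 44.6%; budget 14.2% vs 8.6%), Campaign G has the higher rate every time. Pooled: 35.8% vs 23.7% — Campaign G has the higher rate overall. They agree.

no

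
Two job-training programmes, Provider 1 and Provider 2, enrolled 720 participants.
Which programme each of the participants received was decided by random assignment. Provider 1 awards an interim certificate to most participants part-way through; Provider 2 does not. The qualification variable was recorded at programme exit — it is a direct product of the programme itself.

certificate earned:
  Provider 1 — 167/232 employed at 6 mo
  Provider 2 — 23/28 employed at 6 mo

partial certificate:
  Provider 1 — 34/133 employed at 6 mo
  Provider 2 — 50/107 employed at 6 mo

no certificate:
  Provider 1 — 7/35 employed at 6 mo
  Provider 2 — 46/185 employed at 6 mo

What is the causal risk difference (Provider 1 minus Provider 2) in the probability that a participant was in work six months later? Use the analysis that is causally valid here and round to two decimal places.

+0.15

The distribution of qualification attained during the programme is itself part of what the programme does — it is an intermediate outcome. Holding it fixed would remove that part of the effect; the total effect is the pooled difference.
The causal difference is the pooled difference: 0.520 − 0.372 = +0.148.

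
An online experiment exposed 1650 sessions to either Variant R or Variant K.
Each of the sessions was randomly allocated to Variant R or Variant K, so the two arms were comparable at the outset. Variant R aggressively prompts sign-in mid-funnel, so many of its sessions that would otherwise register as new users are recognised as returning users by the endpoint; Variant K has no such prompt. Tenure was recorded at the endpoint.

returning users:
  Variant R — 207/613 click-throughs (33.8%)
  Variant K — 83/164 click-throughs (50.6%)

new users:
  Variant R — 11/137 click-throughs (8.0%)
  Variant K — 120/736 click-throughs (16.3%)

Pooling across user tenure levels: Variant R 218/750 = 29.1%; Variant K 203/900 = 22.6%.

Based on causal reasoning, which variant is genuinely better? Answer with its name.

Variant R

Within every user tenure level Variant K has the higher rate, yet pooled Variant R does — Simpson's reversal.
The distribution of user tenure is itself part of what the variant does — it is an intermediate outcome. Holding it fixed would remove that part of the effect; the total effect is the pooled difference.
Pooled: Variant R 29.1% vs Variant K 22.6%; Variant R is higher overall.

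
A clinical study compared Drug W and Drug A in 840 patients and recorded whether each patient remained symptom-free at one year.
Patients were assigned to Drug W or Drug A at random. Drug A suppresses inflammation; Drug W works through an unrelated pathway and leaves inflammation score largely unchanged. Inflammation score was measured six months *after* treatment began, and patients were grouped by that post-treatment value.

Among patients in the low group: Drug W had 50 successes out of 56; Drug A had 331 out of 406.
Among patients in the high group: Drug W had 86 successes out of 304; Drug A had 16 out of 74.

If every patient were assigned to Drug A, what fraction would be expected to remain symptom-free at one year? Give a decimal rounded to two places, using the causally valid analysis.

The distribution of inflammation score is itself part of what the drug does — it is an intermediate outcome. Holding it fixed would remove that part of the effect; the total effect is the pooled difference.
So P(outcome | do(Drug A)) is just the pooled rate for Drug A: 347/480 = 0.723.

0.72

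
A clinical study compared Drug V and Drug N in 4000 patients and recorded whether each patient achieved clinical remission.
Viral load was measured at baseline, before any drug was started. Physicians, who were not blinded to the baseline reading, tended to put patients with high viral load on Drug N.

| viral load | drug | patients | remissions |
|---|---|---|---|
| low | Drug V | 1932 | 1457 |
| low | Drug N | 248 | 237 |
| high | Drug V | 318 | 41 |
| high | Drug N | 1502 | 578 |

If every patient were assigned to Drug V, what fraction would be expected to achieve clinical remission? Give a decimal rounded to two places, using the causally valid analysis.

0.47

Since viral load is a pre-existing factor (not a product of the drug) and it affects the outcome on its own, it is a confounder. The stratified rates, not the pooled rate, identify the causal effect.
Standardising Drug V to the population viral load mix: 0.545·1457/1932 + 0.455·41/318 = 0.470.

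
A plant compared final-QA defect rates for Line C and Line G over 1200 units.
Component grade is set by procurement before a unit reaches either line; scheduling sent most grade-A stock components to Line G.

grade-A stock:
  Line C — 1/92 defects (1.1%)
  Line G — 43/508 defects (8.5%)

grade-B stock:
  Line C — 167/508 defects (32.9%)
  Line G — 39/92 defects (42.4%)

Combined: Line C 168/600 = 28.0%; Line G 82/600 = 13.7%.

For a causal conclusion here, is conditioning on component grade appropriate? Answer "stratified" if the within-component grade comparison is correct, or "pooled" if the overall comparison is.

stratified

Within every component grade level Line C has the lower rate, yet pooled Line G does — Simpson's reversal.
Nothing the line does changes component grade; the imbalance is an allocation artefact. With component grade also predicting the outcome, the pooled figure is confounded, and the within-stratum comparison is the causal one.
Within each level — grade-A stock: 1.1% vs 8.5%; grade-B stock: 32.9% vs 42.4% — Line C is lower every time.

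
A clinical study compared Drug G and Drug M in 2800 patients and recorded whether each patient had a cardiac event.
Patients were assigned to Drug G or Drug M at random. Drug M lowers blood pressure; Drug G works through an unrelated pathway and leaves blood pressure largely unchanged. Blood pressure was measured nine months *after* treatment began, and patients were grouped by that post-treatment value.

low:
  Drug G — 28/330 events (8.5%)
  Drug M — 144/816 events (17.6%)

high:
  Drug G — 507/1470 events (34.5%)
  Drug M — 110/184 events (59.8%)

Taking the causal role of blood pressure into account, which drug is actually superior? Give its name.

Drug M

Stratifying would compare drugs among patients the drugs themselves sorted into blood pressure groups — a form of selection on an intermediate. The unconditioned pooled rates give the total causal effect.
Pooled: Drug G 29.7% vs Drug M 25.4%; Drug M is lower overall.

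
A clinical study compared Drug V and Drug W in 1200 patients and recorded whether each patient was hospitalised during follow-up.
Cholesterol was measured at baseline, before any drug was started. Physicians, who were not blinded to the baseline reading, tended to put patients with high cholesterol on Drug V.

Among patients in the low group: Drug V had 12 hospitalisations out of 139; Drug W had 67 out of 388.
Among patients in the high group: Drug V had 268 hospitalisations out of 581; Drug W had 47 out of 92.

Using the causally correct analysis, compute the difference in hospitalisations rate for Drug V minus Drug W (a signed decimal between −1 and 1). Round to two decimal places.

-0.07

Drug V is lower inside every cholesterol stratum but Drug W is lower in aggregate. Whether to stratify depends on how cholesterol relates to the drug.
Since cholesterol is a pre-existing factor (not a product of the drug) and it affects the outcome on its own, it is a confounder. The stratified rates, not the pooled rate, identify the causal effect.
Adjusting over the population distribution of cholesterol: 0.439·(0.086−0.173) + 0.561·(0.461−0.511) = -0.066.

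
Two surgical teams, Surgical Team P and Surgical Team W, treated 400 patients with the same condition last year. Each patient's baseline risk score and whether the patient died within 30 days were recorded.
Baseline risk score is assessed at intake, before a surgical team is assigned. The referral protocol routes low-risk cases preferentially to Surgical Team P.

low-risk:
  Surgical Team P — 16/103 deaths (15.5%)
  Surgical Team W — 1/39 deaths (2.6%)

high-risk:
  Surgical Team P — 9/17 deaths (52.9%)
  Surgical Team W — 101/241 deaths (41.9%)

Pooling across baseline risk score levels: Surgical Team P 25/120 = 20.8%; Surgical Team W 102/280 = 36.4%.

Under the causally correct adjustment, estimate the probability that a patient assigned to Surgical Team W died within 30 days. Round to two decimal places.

The stratified and pooled comparisons disagree (Surgical Team W wins within each baseline risk score; Surgical Team P wins overall), so the answer turns on the causal role of baseline risk score.
Baseline risk score differs across surgical teams for reasons unrelated to any effect of the surgical team itself, and it separately predicts the outcome — a classic confounder. We must compare within baseline risk score levels.
Standardising Surgical Team W to the population baseline risk score mix: 0.355·1/39 + 0.645·101/241 = 0.279.

0.28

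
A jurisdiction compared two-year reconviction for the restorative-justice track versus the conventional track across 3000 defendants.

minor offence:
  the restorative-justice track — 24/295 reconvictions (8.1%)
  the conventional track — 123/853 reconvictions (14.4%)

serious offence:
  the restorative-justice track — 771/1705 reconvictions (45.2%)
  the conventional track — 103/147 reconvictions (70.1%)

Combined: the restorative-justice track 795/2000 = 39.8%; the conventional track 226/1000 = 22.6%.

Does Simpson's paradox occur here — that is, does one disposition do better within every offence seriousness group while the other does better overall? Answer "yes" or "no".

yes

Within each offence seriousness level (minor offence 8.1% vs 14.4%; serious offence 45.2% vs 70.1%), the restorative-justice track has the lower rate every time. Pooled: 39.8% vs 22.6% — the conventional track has the lower rate overall. The two comparisons disagree.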